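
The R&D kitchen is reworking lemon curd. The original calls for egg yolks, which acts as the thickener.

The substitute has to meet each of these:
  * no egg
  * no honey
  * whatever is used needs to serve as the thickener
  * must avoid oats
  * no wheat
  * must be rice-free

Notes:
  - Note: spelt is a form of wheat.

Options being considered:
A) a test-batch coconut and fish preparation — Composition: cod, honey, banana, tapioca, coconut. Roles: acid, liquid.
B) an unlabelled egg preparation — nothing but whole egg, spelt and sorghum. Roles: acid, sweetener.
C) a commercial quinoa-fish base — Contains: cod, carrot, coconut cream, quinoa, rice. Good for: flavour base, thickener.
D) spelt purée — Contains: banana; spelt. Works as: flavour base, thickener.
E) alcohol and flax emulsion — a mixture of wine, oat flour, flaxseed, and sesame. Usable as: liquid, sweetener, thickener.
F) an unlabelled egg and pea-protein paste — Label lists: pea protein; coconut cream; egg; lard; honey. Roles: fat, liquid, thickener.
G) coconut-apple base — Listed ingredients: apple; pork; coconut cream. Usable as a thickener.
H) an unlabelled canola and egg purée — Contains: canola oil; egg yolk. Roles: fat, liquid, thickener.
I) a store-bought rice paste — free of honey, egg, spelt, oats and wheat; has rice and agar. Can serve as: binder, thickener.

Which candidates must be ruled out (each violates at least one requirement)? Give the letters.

A: not usable as a thickener; has honey, so not honey-free — out
B: not usable as a thickener; has whole egg, so not egg-free (and 1 more) — no
C: has rice, so not rice-free — out
D: has spelt, so not wheat-free — reject
E: has oat flour, so not oat-free — reject
F: has honey, so not honey-free; has egg, so not egg-free — reject
G: no rice, no egg — keep
H: has egg yolk, so not egg-free — out
I: has rice, so not rice-free — reject

A, B, C, D, E, F, H, I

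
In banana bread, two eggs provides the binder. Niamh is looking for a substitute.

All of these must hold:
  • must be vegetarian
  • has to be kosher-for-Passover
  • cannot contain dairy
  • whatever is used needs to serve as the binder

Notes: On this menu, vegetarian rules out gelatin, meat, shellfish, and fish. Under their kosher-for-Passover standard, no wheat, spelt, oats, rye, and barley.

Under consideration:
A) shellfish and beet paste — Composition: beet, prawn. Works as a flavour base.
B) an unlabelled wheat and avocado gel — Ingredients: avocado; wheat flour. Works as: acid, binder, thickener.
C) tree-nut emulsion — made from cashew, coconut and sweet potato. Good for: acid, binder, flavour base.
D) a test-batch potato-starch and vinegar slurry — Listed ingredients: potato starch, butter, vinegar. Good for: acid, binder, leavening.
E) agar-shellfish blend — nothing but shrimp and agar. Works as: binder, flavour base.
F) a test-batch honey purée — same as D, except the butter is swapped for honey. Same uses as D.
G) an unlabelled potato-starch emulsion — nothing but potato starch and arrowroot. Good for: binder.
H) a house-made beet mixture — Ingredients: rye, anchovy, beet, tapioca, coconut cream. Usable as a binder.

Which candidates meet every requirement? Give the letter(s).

A: not usable as a binder; has prawn, so not vegetarian — no
B: has wheat flour, so not kosher-for-Passover — reject
C: only coconut, cashew, and sweet potato; none excluded — OK
D: has butter, so not dairy-free — reject
E: has shrimp, so not vegetarian — reject
F: only honey, potato starch and vinegar; none excluded — OK
G: every rule checks out — OK
H: has anchovy, so not vegetarian; has rye, so not kosher-for-Passover — reject

C, F, G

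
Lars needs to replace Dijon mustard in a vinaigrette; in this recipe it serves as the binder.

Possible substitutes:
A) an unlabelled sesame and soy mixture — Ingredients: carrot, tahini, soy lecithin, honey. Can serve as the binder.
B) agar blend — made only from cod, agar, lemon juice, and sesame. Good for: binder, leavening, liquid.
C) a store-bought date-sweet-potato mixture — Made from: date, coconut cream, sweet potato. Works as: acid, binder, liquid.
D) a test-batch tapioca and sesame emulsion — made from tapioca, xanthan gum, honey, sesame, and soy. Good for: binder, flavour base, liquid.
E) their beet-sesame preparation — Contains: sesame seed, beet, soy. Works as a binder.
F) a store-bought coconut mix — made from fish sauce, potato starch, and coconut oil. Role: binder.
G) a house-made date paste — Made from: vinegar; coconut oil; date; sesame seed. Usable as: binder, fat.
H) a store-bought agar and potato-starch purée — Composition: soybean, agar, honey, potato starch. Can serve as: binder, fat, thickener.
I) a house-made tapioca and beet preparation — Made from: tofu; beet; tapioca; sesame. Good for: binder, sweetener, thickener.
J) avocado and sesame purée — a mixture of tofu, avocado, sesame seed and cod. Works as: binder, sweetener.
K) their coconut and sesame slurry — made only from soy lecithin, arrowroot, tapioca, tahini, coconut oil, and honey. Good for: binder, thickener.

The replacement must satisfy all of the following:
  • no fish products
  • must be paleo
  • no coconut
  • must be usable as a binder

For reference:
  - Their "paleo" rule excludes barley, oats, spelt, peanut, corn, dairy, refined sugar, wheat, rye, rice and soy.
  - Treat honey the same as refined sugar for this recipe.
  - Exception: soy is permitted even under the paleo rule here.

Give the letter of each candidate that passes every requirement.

E, I

A: has honey, so not paleo — reject
B: has cod, so not fish-free — out
C: has coconut cream, so not coconut-free — no
D: has honey, so not paleo — reject
E: soy is permitted under the paleo carve-out; nothing else excluded — OK
F: has fish sauce, so not fish-free; has coconut oil, so not coconut-free — no
G: has coconut oil, so not coconut-free — out
H: has honey, so not paleo — no
I: soy is permitted under the paleo carve-out; nothing else excluded — valid
J: has cod, so not fish-free — reject
K: has honey, so not paleo; has coconut oil, so not coconut-free — no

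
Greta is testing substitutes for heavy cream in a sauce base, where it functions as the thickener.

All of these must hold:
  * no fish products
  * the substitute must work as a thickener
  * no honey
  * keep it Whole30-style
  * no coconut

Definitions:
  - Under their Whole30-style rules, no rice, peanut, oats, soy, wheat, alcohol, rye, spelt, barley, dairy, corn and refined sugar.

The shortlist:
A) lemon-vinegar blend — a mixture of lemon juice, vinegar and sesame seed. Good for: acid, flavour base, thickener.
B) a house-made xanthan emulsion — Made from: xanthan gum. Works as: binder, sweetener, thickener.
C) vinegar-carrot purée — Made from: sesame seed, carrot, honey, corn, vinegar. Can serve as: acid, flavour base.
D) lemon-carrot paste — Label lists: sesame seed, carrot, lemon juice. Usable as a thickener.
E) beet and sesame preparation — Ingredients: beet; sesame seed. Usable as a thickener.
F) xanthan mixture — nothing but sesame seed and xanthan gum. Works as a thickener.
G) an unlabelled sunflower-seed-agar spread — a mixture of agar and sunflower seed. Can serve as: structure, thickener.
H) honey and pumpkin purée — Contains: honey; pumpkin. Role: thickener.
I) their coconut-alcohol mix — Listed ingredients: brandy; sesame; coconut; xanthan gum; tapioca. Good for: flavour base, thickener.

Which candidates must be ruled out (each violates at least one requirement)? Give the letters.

C, H, I

A: only sesame seed, vinegar, and lemon juice; none excluded — valid
B: no fish, Whole30-style — OK
C: not usable as a thickener; has corn, so not Whole30-style (and 1 more) — out
D: only sesame seed, lemon juice, and carrot; none excluded — valid
E: only sesame seed and beet; none excluded — OK
F: only sesame seed and xanthan gum; none excluded — OK
G: no honey, Whole30-style — valid
H: has honey, so not honey-free — reject
I: has brandy, so not Whole30-style; has coconut, so not coconut-free — out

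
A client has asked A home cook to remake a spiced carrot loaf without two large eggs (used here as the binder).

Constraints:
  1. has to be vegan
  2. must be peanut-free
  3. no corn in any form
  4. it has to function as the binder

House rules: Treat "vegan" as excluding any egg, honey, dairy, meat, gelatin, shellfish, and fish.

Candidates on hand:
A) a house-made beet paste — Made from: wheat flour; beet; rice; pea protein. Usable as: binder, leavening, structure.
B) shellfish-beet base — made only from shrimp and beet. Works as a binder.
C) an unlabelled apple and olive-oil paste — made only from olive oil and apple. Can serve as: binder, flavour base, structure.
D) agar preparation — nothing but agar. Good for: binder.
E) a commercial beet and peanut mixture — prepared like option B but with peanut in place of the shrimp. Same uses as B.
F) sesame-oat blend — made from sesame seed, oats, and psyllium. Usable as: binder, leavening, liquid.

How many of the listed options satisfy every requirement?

4

A: vegan, no peanut — valid
B: has shrimp, so not vegan — no
C: vegan, no peanut — OK
D: works as a binder, vegan, no corn — OK
E: has peanut, so not peanut-free — out
F: only oats, sesame seed, and psyllium; none excluded — keep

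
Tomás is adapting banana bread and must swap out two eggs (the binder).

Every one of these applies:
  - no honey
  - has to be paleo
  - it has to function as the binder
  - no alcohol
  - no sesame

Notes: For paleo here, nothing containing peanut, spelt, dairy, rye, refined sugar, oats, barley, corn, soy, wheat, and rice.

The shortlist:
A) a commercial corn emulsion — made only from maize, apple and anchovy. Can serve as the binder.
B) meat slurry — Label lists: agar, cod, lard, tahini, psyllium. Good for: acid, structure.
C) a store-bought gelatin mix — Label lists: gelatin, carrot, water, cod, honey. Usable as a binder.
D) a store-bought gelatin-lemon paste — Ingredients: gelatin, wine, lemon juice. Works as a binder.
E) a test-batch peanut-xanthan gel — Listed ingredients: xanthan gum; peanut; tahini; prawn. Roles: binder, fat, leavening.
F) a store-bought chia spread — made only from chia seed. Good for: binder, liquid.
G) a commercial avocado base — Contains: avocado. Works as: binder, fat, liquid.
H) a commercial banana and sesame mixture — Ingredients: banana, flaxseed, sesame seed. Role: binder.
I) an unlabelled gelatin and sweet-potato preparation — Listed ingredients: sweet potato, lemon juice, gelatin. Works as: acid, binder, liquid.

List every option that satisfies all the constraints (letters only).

F, G, I

A: has maize, so not paleo — no
B: not usable as a binder; has tahini, so not sesame-free — out
C: has honey, so not honey-free — out
D: has wine, so not alcohol-free — no
E: has peanut, so not paleo; has tahini, so not sesame-free — no
F: works as a binder, paleo, no alcohol — valid
G: only avocado; none excluded — OK
H: has sesame seed, so not sesame-free — out
I: every rule checks out — valid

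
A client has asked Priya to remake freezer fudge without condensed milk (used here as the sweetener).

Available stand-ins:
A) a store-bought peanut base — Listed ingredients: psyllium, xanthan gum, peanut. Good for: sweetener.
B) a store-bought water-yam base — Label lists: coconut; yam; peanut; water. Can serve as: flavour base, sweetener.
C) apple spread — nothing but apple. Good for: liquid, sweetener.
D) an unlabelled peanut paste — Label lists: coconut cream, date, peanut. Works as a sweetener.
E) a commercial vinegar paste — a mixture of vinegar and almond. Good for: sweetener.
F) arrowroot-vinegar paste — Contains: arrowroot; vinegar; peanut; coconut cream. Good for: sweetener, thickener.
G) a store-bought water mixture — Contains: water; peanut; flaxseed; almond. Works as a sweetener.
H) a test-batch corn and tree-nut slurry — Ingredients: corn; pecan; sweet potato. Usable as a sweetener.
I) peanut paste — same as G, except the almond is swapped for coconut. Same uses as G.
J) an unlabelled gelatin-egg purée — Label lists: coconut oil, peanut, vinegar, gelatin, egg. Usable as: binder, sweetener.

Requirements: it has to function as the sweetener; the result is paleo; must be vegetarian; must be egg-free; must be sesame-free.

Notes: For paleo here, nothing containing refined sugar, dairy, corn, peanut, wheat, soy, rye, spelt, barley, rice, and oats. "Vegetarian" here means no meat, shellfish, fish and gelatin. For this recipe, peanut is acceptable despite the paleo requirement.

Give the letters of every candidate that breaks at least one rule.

H, J

A: peanut is permitted under the paleo carve-out; nothing else excluded — valid
B: peanut is permitted under the paleo carve-out; nothing else excluded — keep
C: works as a sweetener, no egg, no sesame — OK
D: peanut is permitted under the paleo carve-out; nothing else excluded — keep
E: every rule checks out — OK
F: peanut is permitted under the paleo carve-out; nothing else excluded — OK
G: peanut is permitted under the paleo carve-out; nothing else excluded — keep
H: has corn, so not paleo — reject
I: peanut is permitted under the paleo carve-out; nothing else excluded — OK
J: has gelatin, so not vegetarian; has egg, so not egg-free — no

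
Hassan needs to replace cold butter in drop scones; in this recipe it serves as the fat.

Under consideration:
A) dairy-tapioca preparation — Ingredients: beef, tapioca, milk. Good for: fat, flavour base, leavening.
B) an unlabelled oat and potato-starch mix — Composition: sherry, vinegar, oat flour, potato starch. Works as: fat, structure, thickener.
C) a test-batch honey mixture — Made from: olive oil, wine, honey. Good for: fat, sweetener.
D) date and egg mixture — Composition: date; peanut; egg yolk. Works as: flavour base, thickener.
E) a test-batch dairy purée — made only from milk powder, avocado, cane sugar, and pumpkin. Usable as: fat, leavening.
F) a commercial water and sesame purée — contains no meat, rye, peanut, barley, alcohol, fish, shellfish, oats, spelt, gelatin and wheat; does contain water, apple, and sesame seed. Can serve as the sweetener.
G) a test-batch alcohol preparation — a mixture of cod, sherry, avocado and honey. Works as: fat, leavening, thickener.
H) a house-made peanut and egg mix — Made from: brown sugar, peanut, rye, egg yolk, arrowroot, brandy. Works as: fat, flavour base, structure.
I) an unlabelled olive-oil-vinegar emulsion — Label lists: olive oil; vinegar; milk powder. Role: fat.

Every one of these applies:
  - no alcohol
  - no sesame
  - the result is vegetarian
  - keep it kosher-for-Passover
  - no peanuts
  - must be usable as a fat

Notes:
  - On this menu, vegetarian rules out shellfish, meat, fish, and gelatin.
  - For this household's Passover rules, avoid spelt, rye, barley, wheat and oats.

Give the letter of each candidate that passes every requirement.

A: has beef, so not vegetarian — no
B: has oat flour, so not kosher-for-Passover; has sherry, so not alcohol-free — out
C: has wine, so not alcohol-free — no
D: not usable as a fat; has peanut, so not peanut-free — reject
E: every rule checks out — OK
F: not usable as a fat; has sesame seed, so not sesame-free — reject
G: has cod, so not vegetarian; has sherry, so not alcohol-free — no
H: has rye, so not kosher-for-Passover; has brandy, so not alcohol-free (and 1 more) — out
I: every rule checks out — OK

E, I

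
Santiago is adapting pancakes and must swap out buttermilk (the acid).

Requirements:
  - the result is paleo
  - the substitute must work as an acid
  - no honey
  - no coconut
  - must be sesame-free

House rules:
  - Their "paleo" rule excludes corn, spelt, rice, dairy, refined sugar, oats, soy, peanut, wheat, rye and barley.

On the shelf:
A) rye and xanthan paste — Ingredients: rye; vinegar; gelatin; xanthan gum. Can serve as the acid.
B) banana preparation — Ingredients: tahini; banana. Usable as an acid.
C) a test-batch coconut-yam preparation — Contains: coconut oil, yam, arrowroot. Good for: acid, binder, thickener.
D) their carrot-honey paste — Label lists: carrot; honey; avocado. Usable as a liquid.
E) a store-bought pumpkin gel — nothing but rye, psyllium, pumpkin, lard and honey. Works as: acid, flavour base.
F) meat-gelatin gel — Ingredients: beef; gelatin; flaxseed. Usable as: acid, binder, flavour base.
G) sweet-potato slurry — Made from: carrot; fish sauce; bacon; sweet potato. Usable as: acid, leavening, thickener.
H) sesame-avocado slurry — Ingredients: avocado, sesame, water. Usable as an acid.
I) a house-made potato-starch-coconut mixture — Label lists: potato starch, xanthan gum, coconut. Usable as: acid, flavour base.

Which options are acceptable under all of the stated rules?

A: has rye, so not paleo — reject
B: has tahini, so not sesame-free — out
C: has coconut oil, so not coconut-free — out
D: not usable as an acid; has honey, so not honey-free — out
E: has rye, so not paleo; has honey, so not honey-free — out
F: only gelatin, beef and flaxseed; none excluded — keep
G: works as an acid, no coconut, no honey — OK
H: has sesame, so not sesame-free — reject
I: has coconut, so not coconut-free — no

F, G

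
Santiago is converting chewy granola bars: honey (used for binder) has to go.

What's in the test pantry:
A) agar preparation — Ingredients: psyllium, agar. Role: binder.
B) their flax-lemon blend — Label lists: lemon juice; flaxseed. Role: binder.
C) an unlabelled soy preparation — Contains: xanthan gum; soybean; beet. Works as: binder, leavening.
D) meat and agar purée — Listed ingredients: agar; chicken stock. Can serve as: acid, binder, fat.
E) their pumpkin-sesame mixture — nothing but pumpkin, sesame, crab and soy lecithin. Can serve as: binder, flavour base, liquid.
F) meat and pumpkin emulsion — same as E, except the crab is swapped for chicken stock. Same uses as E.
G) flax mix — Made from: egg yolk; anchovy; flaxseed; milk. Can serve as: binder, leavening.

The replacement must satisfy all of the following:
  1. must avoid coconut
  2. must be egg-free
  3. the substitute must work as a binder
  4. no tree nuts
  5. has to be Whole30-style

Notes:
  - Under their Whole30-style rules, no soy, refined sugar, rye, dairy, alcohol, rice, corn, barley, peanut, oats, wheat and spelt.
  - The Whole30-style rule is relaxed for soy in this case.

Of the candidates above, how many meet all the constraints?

6

A: nothing on the exclusion list — valid
B: only lemon juice and flaxseed; none excluded — valid
C: soy is permitted under the Whole30-style carve-out; nothing else excluded — keep
D: only chicken stock and agar; none excluded — OK
E: soy is permitted under the Whole30-style carve-out; nothing else excluded — OK
F: soy is permitted under the Whole30-style carve-out; nothing else excluded — keep
G: has milk, so not Whole30-style; has egg yolk, so not egg-free — no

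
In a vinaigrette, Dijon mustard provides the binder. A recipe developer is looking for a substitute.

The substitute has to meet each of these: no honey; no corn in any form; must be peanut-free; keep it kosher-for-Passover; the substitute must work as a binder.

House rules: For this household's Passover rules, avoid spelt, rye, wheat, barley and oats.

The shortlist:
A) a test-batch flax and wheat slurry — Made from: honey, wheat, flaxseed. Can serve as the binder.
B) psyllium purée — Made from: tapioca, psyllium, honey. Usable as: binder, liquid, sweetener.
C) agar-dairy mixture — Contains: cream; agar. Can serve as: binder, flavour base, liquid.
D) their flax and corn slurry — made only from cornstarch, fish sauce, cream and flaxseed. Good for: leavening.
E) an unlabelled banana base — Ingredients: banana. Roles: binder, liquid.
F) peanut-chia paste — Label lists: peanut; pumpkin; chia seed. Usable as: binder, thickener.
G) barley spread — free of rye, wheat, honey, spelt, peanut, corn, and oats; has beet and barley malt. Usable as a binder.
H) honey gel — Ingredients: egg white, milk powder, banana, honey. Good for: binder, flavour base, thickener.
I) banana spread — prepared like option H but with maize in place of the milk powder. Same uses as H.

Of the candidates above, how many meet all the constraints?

A: has wheat, so not kosher-for-Passover; has honey, so not honey-free — no
B: has honey, so not honey-free — no
C: no peanut, no honey — OK
D: not usable as a binder; has cornstarch, so not corn-free — no
E: works as a binder, kosher-for-Passover, no peanut — OK
F: has peanut, so not peanut-free — no
G: has barley malt, so not kosher-for-Passover — out
H: has honey, so not honey-free — no
I: has honey, so not honey-free; has maize, so not corn-free — out

2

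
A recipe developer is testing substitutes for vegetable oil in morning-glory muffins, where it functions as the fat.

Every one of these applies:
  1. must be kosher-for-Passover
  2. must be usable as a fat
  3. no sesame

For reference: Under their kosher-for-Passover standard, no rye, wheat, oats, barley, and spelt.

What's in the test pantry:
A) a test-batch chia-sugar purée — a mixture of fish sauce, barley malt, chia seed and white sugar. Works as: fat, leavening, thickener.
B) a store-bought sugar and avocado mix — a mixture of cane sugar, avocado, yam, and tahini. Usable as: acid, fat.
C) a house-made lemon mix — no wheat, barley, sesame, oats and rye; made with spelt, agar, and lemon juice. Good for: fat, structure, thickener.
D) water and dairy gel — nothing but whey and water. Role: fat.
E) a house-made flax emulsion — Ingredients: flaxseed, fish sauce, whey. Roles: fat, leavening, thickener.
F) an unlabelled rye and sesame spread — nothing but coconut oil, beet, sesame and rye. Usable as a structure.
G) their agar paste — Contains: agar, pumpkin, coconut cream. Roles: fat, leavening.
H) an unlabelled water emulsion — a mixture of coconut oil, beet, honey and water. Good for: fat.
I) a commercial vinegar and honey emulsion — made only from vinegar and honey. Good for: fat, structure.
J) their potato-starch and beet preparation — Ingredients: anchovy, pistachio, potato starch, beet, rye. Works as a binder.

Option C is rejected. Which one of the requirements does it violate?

usable as a fat: satisfied
kosher-for-Passover: has spelt — fails
sesame-free: satisfied

kosher-for-Passover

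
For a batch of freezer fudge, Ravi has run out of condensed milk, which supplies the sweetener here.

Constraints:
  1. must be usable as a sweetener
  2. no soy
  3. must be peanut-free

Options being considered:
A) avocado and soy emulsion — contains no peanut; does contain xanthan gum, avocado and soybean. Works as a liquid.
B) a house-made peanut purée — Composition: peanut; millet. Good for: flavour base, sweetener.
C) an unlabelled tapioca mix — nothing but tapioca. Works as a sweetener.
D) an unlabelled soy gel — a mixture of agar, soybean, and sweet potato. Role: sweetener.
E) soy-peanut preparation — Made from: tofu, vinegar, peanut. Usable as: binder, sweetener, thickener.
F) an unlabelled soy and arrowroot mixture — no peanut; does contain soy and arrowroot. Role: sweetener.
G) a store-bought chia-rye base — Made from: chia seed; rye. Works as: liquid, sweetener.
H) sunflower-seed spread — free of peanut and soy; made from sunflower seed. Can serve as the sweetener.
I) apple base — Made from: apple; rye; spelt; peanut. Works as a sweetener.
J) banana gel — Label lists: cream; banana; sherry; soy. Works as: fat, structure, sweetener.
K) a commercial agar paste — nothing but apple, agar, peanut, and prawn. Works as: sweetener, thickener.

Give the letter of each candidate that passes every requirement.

C, G, H

A: not usable as a sweetener; has soybean, so not soy-free — out
B: has peanut, so not peanut-free — out
C: works as a sweetener, no soy, no peanut — OK
D: has soybean, so not soy-free — out
E: has tofu, so not soy-free; has peanut, so not peanut-free — no
F: has soy, so not soy-free — out
G: only rye and chia seed; none excluded — keep
H: all constraints satisfied — keep
I: has peanut, so not peanut-free — out
J: has soy, so not soy-free — no
K: has peanut, so not peanut-free — out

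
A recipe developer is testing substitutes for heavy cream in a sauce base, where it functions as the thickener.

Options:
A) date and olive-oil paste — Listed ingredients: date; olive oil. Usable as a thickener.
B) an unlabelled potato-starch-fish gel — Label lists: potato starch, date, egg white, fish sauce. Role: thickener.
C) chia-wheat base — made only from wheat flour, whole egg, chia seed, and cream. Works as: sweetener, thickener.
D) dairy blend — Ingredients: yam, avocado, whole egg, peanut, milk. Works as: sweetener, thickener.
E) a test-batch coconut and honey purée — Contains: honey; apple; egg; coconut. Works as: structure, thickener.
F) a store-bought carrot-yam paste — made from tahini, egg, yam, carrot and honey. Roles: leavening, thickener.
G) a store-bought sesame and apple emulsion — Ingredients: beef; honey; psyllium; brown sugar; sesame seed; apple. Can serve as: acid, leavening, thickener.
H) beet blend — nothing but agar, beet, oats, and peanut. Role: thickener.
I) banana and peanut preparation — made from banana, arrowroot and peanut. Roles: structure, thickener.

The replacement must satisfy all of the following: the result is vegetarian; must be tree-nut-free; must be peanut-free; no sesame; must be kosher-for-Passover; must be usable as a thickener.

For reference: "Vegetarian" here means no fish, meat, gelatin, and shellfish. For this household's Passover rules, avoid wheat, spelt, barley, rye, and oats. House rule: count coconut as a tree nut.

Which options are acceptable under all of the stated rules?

A: nothing on the exclusion list — OK
B: has fish sauce, so not vegetarian — no
C: has wheat flour, so not kosher-for-Passover — no
D: has peanut, so not peanut-free — no
E: has coconut, so not tree-nut-free — reject
F: has tahini, so not sesame-free — out
G: has beef, so not vegetarian; has sesame seed, so not sesame-free — out
H: has oats, so not kosher-for-Passover; has peanut, so not peanut-free — reject
I: has peanut, so not peanut-free — reject

A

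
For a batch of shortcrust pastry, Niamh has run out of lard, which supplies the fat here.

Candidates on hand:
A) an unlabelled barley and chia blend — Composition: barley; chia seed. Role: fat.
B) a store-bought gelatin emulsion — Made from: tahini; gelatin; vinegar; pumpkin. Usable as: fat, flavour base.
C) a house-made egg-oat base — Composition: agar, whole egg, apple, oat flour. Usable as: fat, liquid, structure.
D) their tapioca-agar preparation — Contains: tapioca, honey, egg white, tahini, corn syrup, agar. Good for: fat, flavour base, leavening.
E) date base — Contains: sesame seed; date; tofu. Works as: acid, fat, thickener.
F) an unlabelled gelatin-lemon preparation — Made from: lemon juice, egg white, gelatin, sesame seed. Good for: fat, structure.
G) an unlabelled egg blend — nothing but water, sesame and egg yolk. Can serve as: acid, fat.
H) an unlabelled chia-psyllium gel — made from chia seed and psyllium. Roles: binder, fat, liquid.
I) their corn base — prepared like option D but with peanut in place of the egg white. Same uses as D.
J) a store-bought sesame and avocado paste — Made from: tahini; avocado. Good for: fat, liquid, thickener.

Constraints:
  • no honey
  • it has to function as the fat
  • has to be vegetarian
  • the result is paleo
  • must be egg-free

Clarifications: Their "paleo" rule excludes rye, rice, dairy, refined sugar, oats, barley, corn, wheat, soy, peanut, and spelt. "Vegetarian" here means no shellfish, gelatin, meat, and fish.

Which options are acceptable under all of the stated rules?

H, J

A: has barley, so not paleo — no
B: has gelatin, so not vegetarian — out
C: has oat flour, so not paleo; has whole egg, so not egg-free — no
D: has corn syrup, so not paleo; has egg white, so not egg-free (and 1 more) — out
E: has tofu, so not paleo — reject
F: has gelatin, so not vegetarian; has egg white, so not egg-free — out
G: has egg yolk, so not egg-free — reject
H: works as a fat, vegetarian, paleo — keep
I: has corn syrup, so not paleo; has honey, so not honey-free — out
J: only tahini and avocado; none excluded — valid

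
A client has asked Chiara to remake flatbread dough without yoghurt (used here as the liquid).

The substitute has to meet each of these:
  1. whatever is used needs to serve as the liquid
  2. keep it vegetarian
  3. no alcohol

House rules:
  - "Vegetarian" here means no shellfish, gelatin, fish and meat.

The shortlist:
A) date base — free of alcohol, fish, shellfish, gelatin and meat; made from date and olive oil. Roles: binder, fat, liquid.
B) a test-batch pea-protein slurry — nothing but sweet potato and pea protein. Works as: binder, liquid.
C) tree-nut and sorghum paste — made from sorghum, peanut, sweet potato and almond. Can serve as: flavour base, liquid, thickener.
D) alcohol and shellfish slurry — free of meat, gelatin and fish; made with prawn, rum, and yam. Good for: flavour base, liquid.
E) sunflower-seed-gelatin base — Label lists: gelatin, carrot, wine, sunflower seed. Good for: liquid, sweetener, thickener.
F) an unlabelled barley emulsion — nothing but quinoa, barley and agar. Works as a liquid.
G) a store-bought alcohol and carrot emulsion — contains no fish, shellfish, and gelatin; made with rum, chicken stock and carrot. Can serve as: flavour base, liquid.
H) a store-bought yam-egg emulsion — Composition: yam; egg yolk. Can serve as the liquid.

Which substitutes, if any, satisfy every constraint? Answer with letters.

A, B, C, F, H

A: every rule checks out — keep
B: no alcohol, vegetarian — valid
C: peanut and almond etc. — none of it excluded — valid
D: has prawn, so not vegetarian; has rum, so not alcohol-free — out
E: has gelatin, so not vegetarian; has wine, so not alcohol-free — reject
F: nothing on the exclusion list — OK
G: has chicken stock, so not vegetarian; has rum, so not alcohol-free — out
H: every rule checks out — valid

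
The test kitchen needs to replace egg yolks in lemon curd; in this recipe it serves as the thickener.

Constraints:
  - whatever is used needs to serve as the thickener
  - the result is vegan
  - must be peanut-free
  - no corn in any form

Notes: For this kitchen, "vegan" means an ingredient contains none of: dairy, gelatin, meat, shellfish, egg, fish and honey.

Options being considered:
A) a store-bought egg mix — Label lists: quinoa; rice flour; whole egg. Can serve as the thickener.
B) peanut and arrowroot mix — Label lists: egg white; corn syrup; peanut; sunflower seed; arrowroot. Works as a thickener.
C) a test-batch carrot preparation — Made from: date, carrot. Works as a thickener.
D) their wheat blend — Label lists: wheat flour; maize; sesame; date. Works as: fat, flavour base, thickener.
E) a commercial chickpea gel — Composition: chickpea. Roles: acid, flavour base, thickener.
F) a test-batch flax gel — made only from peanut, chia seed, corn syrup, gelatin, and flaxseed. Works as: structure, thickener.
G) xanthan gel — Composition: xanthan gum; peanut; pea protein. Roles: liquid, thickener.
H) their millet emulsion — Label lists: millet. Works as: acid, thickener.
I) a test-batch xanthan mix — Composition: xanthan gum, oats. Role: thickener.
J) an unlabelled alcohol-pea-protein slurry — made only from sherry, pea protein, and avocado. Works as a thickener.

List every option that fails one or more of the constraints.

A: has whole egg, so not vegan — out
B: has egg white, so not vegan; has peanut, so not peanut-free (and 1 more) — no
C: no corn, no peanut — OK
D: has maize, so not corn-free — reject
E: only chickpea; none excluded — OK
F: has gelatin, so not vegan; has peanut, so not peanut-free (and 1 more) — no
G: has peanut, so not peanut-free — out
H: every rule checks out — OK
I: only oats and xanthan gum; none excluded — OK
J: every rule checks out — OK

A, B, D, F, G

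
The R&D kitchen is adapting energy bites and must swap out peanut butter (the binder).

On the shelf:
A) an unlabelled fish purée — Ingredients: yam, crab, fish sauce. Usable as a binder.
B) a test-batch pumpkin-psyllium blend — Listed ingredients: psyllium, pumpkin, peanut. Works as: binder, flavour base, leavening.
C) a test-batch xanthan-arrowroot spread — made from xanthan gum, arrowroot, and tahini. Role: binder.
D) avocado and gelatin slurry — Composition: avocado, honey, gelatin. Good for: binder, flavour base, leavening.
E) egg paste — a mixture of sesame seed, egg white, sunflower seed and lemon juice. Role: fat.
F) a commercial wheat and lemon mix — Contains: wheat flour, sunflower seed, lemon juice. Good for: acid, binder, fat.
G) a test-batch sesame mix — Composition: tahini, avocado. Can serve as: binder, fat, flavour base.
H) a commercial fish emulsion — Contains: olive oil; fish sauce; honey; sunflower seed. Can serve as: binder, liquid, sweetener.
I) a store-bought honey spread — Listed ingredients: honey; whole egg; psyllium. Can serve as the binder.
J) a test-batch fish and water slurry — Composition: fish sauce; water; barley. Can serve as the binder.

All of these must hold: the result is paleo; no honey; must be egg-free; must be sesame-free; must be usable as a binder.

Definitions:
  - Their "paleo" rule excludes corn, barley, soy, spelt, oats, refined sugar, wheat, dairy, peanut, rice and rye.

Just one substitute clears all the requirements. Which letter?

A

A: no sesame, paleo — keep
B: has peanut, so not paleo — reject
C: has tahini, so not sesame-free — reject
D: has honey, so not honey-free — reject
E: not usable as a binder; has sesame seed, so not sesame-free (and 1 more) — no
F: has wheat flour, so not paleo — out
G: has tahini, so not sesame-free — reject
H: has honey, so not honey-free — out
I: has honey, so not honey-free; has whole egg, so not egg-free — out
J: has barley, so not paleo — no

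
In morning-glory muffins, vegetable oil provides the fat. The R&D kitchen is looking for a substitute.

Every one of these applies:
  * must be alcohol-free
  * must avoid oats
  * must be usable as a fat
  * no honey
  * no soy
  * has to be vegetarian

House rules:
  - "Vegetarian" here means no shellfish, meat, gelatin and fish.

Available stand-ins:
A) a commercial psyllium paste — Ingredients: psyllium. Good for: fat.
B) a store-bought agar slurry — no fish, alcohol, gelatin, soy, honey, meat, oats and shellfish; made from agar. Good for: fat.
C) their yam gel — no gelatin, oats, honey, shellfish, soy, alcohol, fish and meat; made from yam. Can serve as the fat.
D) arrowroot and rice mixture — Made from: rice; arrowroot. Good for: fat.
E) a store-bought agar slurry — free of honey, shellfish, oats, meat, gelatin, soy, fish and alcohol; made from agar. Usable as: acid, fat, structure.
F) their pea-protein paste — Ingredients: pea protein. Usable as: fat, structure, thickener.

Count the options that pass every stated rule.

A: no soy, no oats — OK
B: all constraints satisfied — keep
C: works as a fat, vegetarian, no oats — valid
D: nothing on the exclusion list — OK
E: works as a fat, no alcohol, vegetarian — valid
F: works as a fat, no oats, no honey — keep

6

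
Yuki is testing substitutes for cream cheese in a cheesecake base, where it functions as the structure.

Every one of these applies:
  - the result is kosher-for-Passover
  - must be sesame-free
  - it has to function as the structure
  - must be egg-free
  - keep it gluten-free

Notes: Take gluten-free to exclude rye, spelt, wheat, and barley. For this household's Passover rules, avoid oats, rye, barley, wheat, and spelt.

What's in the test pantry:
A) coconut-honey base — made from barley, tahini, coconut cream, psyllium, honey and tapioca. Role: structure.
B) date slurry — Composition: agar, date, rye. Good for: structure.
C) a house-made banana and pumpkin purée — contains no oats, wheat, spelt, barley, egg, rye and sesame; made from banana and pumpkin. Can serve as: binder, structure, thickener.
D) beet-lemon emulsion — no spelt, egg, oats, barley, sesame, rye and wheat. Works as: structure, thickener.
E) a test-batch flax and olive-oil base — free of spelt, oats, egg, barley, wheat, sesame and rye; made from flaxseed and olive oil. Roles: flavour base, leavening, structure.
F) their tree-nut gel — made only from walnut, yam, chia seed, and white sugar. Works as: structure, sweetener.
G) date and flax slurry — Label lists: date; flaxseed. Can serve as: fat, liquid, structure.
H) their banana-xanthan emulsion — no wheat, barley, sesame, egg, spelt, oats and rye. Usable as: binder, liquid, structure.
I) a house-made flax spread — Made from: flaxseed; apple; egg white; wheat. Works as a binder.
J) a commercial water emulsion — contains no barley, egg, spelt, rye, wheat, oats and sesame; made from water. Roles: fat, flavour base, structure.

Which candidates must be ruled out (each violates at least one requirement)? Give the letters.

A: has barley, so not gluten-free; has barley, so not kosher-for-Passover (and 1 more) — out
B: has rye, so not gluten-free; has rye, so not kosher-for-Passover — no
C: gluten-free, no sesame — OK
D: every rule checks out — valid
E: works as a structure, no egg, gluten-free — OK
F: white sugar and walnut etc. — none of it excluded — keep
G: works as a structure, gluten-free, no egg — OK
H: works as a structure, no egg, gluten-free — keep
I: not usable as a structure; has wheat, so not gluten-free (and 2 more) — out
J: works as a structure, kosher-for-Passover, no sesame — keep

A, B, I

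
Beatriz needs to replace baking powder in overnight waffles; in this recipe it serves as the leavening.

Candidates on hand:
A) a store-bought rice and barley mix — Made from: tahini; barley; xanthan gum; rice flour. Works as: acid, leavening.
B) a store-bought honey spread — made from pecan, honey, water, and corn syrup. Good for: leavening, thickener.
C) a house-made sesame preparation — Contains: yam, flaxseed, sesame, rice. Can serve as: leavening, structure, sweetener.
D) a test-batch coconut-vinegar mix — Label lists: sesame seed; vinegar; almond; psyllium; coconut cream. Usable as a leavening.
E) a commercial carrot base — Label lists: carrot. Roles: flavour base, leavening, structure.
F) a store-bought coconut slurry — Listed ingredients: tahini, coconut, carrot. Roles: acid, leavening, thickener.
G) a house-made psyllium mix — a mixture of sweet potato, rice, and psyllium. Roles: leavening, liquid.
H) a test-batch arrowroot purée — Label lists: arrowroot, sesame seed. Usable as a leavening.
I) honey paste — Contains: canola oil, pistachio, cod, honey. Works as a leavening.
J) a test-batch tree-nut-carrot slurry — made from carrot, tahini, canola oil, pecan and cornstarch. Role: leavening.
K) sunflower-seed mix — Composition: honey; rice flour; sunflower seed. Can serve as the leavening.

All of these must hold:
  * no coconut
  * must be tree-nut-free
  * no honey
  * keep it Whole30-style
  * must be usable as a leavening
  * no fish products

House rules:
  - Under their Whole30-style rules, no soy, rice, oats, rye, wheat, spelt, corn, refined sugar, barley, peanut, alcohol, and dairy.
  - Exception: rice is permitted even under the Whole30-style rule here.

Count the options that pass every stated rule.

A: has barley, so not Whole30-style — reject
B: has corn syrup, so not Whole30-style; has honey, so not honey-free (and 1 more) — no
C: rice is permitted under the Whole30-style carve-out; nothing else excluded — OK
D: has almond, so not tree-nut-free; has coconut cream, so not coconut-free — out
E: works as a leavening, no tree nuts, no honey — valid
F: has coconut, so not coconut-free — no
G: rice is permitted under the Whole30-style carve-out; nothing else excluded — OK
H: all constraints satisfied — valid
I: has honey, so not honey-free; has pistachio, so not tree-nut-free (and 1 more) — out
J: has cornstarch, so not Whole30-style; has pecan, so not tree-nut-free — reject
K: has honey, so not honey-free — out

4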